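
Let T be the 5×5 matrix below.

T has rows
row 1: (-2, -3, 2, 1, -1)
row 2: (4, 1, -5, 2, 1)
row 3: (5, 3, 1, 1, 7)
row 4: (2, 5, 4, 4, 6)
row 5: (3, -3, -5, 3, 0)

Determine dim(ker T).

0

Row reduce to echelon form.
R2 ← R2 + (2)·R1: [0, -5, -1, 4, -1]
R3 ← R3 + (5/2)·R1: [0, -9/2, 6, 7/2, 9/2]
R4 ← R4 + R1: [0, 2, 6, 5, 5]
R5 ← R5 + (3/2)·R1: [0, -15/2, -2, 9/2, -3/2]
R3 ← R3 − (9/10)·R2: [0, 0, 69/10, -1/10, 27/5]
R4 ← R4 + (2/5)·R2: [0, 0, 28/5, 33/5, 23/5]
R5 ← R5 − (3/2)·R2: [0, 0, -1/2, -3/2, 0]
R4 ← R4 − (56/69)·R3: [0, 0, 0, 461/69, 5/23]
R5 ← R5 + (5/69)·R3: [0, 0, 0, -104/69, 9/23]
R5 ← R5 + (104/461)·R4: [0, 0, 0, 0, 203/461]
5 nonzero rows, so rank(T) = 5.
T has 5 columns; by rank–nullity, nullity = 5 − 5 = 0.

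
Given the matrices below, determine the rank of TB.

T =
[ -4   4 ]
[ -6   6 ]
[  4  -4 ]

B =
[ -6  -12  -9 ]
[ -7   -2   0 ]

First compute TB:
[[ -4,  40,  36],
 [ -6,  60,  54],
 [  4, -40, -36]]
Now row reduce the product.
R2 ← R2 − (3/2)·R1: [0, 0, 0]
R3 ← R3 + R1: [0, 0, 0]
1 nonzero row, so rank(TB) = 1.

1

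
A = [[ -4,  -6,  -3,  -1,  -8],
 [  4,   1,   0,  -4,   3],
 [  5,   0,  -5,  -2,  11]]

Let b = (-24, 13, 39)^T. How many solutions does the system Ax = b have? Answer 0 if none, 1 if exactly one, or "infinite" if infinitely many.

Row reduce the augmented matrix [A | b].
R2 ← R2 + R1: [0, -5, -3, -5, -5, -11]
R3 ← R3 + (5/4)·R1: [0, -15/2, -35/4, -13/4, 1, 9]
R3 ← R3 − (3/2)·R2: [0, 0, -17/4, 17/4, 17/2, 51/2]
The echelon form has 3 nonzero rows, and every pivot lies in the first 5 columns, so rank(A) = rank([A|b]) = 3.
The system is consistent.
rank = 3 < 5 unknowns, so there are infinitely many solutions.

infinite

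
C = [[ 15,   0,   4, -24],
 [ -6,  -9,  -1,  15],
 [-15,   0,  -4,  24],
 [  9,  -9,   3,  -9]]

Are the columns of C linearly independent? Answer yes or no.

no

Row reduce C to echelon form.
R2 ← R2 + (2/5)·R1: [0, -9, 3/5, 27/5]
R3 ← R3 + R1: [0, 0, 0, 0]
R4 ← R4 − (3/5)·R1: [0, -9, 3/5, 27/5]
R4 ← R4 − R2: [0, 0, 0, 0]
2 pivots among 4 columns.
Only 2 < 4 pivot columns, so the columns are linearly dependent.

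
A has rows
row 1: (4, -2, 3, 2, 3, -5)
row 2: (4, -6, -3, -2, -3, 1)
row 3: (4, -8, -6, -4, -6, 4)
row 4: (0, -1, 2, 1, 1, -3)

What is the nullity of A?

Row reduce to echelon form.
R2 ← R2 − R1: [0, -4, -6, -4, -6, 6]
R3 ← R3 − R1: [0, -6, -9, -6, -9, 9]
R3 ← R3 − (3/2)·R2: [0, 0, 0, 0, 0, 0]
R4 ← R4 − (1/4)·R2: [0, 0, 7/2, 2, 5/2, -9/2]
Swap R3 ↔ R4
3 nonzero rows, so rank(A) = 3.
A has 6 columns; by rank–nullity, nullity = 6 − 3 = 3.

3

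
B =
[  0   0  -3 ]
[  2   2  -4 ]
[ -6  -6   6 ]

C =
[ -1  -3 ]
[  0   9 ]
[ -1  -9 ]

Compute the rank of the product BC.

2

First compute BC:
[[  3,  27],
 [  2,  48],
 [  0, -90]]
Now row reduce the product.
R2 ← R2 − (2/3)·R1: [0, 30]
R3 ← R3 + (3)·R2: [0, 0]
2 nonzero rows, so rank(BC) = 2.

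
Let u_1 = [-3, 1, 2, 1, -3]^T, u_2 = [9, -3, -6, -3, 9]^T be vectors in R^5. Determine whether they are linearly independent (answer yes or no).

no

Form the matrix with these vectors as rows and row reduce.
R2 ← R2 + (3)·R1: [0, 0, 0, 0, 0]
1 nonzero row, so the 2 vectors span a space of dimension 1.
Since 1 < 2, the vectors are linearly dependent.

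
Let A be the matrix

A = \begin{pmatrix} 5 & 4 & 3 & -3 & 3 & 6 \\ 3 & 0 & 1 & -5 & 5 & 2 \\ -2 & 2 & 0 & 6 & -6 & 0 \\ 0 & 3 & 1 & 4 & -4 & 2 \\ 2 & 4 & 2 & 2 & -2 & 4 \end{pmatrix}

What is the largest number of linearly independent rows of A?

2

Row reduce to echelon form.
R2 ← R2 − (3/5)·R1: [0, -12/5, -4/5, -16/5, 16/5, -8/5]
R3 ← R3 + (2/5)·R1: [0, 18/5, 6/5, 24/5, -24/5, 12/5]
R5 ← R5 − (2/5)·R1: [0, 12/5, 4/5, 16/5, -16/5, 8/5]
R3 ← R3 + (3/2)·R2: [0, 0, 0, 0, 0, 0]
R4 ← R4 + (5/4)·R2: [0, 0, 0, 0, 0, 0]
R5 ← R5 + R2: [0, 0, 0, 0, 0, 0]
Echelon form has 2 nonzero rows, so rank(A) = 2.
The rank gives the maximum number of linearly independent rows: 2.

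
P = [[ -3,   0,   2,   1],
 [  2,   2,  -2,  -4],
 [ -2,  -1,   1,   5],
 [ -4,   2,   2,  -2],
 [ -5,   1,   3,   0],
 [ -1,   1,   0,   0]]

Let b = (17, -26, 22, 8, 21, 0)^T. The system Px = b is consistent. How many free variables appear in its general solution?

Row reduce the augmented matrix [P | b].
R2 ← R2 + (2/3)·R1: [0, 2, -2/3, -10/3, -44/3]
R3 ← R3 − (2/3)·R1: [0, -1, -1/3, 13/3, 32/3]
R4 ← R4 − (4/3)·R1: [0, 2, -2/3, -10/3, -44/3]
R5 ← R5 − (5/3)·R1: [0, 1, -1/3, -5/3, -22/3]
R6 ← R6 − (1/3)·R1: [0, 1, -2/3, -1/3, -17/3]
R3 ← R3 + (1/2)·R2: [0, 0, -2/3, 8/3, 10/3]
R4 ← R4 − R2: [0, 0, 0, 0, 0]
R5 ← R5 − (1/2)·R2: [0, 0, 0, 0, 0]
R6 ← R6 − (1/2)·R2: [0, 0, -1/3, 4/3, 5/3]
R6 ← R6 − (1/2)·R3: [0, 0, 0, 0, 0]
The echelon form has 3 nonzero rows, and every pivot lies in the first 4 columns, so rank(P) = rank([P|b]) = 3.
The system is consistent.
Free variables = (unknowns) − (rank) = 4 − 3 = 1.

1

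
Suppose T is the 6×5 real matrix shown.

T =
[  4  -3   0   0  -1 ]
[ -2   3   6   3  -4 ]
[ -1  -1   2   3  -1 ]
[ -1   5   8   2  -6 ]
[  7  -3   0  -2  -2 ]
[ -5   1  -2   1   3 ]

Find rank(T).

3

Row reduce to echelon form.
R2 ← R2 + (1/2)·R1: [0, 3/2, 6, 3, -9/2]
R3 ← R3 + (1/4)·R1: [0, -7/4, 2, 3, -5/4]
R4 ← R4 + (1/4)·R1: [0, 17/4, 8, 2, -25/4]
R5 ← R5 − (7/4)·R1: [0, 9/4, 0, -2, -1/4]
R6 ← R6 + (5/4)·R1: [0, -11/4, -2, 1, 7/4]
R3 ← R3 + (7/6)·R2: [0, 0, 9, 13/2, -13/2]
R4 ← R4 − (17/6)·R2: [0, 0, -9, -13/2, 13/2]
R5 ← R5 − (3/2)·R2: [0, 0, -9, -13/2, 13/2]
R6 ← R6 + (11/6)·R2: [0, 0, 9, 13/2, -13/2]
R4 ← R4 + R3: [0, 0, 0, 0, 0]
R5 ← R5 + R3: [0, 0, 0, 0, 0]
R6 ← R6 − R3: [0, 0, 0, 0, 0]
Echelon form has 3 nonzero rows, so rank(T) = 3.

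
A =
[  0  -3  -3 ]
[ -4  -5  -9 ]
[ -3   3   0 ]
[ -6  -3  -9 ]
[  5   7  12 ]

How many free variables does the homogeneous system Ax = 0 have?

Row reduce to echelon form.
Swap R1 ↔ R2
R3 ← R3 − (3/4)·R1: [0, 27/4, 27/4]
R4 ← R4 − (3/2)·R1: [0, 9/2, 9/2]
R5 ← R5 + (5/4)·R1: [0, 3/4, 3/4]
R3 ← R3 + (9/4)·R2: [0, 0, 0]
R4 ← R4 + (3/2)·R2: [0, 0, 0]
R5 ← R5 + (1/4)·R2: [0, 0, 0]
2 nonzero rows, so rank(A) = 2.
A has 3 columns; by rank–nullity, nullity = 3 − 2 = 1.

1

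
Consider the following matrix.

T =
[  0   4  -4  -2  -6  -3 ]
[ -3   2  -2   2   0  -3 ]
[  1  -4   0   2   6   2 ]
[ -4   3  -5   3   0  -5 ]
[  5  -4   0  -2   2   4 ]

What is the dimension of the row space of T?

Row reduce to echelon form.
Swap R1 ↔ R2
R3 ← R3 + (1/3)·R1: [0, -10/3, -2/3, 8/3, 6, 1]
R4 ← R4 − (4/3)·R1: [0, 1/3, -7/3, 1/3, 0, -1]
R5 ← R5 + (5/3)·R1: [0, -2/3, -10/3, 4/3, 2, -1]
R3 ← R3 + (5/6)·R2: [0, 0, -4, 1, 1, -3/2]
R4 ← R4 − (1/12)·R2: [0, 0, -2, 1/2, 1/2, -3/4]
R5 ← R5 + (1/6)·R2: [0, 0, -4, 1, 1, -3/2]
R4 ← R4 − (1/2)·R3: [0, 0, 0, 0, 0, 0]
R5 ← R5 − R3: [0, 0, 0, 0, 0, 0]
Echelon form has 3 nonzero rows, so rank(T) = 3.
The row space has dimension equal to the rank: 3.

3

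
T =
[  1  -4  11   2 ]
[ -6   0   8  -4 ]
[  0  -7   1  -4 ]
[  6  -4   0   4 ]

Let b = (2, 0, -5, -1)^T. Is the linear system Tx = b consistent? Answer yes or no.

Row reduce the augmented matrix [T | b].
R2 ← R2 + (6)·R1: [0, -24, 74, 8, 12]
R4 ← R4 − (6)·R1: [0, 20, -66, -8, -13]
R3 ← R3 − (7/24)·R2: [0, 0, -247/12, -19/3, -17/2]
R4 ← R4 + (5/6)·R2: [0, 0, -13/3, -4/3, -3]
R4 ← R4 − (4/19)·R3: [0, 0, 0, 0, -23/19]
The echelon form has 4 nonzero rows; the last pivot sits in the augmented column, so rank(T) = 3 but rank([T|b]) = 4.
Since the ranks differ, the system is inconsistent.

no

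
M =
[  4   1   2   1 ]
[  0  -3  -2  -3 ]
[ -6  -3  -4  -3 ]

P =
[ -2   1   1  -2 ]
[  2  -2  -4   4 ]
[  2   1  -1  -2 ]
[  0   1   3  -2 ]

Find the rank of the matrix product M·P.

First compute MP:
[[ -2,   5,   1, -10],
 [-10,   1,   5,  -2],
 [ -2,  -7,   1,  14]]
Now row reduce the product.
R2 ← R2 − (5)·R1: [0, -24, 0, 48]
R3 ← R3 − R1: [0, -12, 0, 24]
R3 ← R3 − (1/2)·R2: [0, 0, 0, 0]
2 nonzero rows, so rank(MP) = 2.

2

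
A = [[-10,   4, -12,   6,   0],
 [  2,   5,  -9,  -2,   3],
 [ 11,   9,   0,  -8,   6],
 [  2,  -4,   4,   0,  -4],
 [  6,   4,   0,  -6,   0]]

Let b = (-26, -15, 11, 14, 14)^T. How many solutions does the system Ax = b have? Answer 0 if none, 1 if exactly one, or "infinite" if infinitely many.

1

Row reduce the augmented matrix [A | b].
R2 ← R2 + (1/5)·R1: [0, 29/5, -57/5, -4/5, 3, -101/5]
R3 ← R3 + (11/10)·R1: [0, 67/5, -66/5, -7/5, 6, -88/5]
R4 ← R4 + (1/5)·R1: [0, -16/5, 8/5, 6/5, -4, 44/5]
R5 ← R5 + (3/5)·R1: [0, 32/5, -36/5, -12/5, 0, -8/5]
R3 ← R3 − (67/29)·R2: [0, 0, 381/29, 13/29, -27/29, 843/29]
R4 ← R4 + (16/29)·R2: [0, 0, -136/29, 22/29, -68/29, -68/29]
R5 ← R5 − (32/29)·R2: [0, 0, 156/29, -44/29, -96/29, 600/29]
R4 ← R4 + (136/381)·R3: [0, 0, 0, 350/381, -340/127, 1020/127]
R5 ← R5 − (52/127)·R3: [0, 0, 0, -216/127, -372/127, 1116/127]
R5 ← R5 + (324/175)·R4: [0, 0, 0, 0, -276/35, 828/35]
The echelon form has 5 nonzero rows, and every pivot lies in the first 5 columns, so rank(A) = rank([A|b]) = 5.
The system is consistent.
rank = 5 = number of unknowns, so the solution is unique.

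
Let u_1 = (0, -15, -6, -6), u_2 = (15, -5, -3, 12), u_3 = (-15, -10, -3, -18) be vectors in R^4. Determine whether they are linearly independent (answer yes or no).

Form the matrix with these vectors as rows and row reduce.
Swap R1 ↔ R2
R3 ← R3 + R1: [0, -15, -6, -6]
R3 ← R3 − R2: [0, 0, 0, 0]
2 nonzero rows, so the 3 vectors span a space of dimension 2.
Since 2 < 3, the vectors are linearly dependent.

no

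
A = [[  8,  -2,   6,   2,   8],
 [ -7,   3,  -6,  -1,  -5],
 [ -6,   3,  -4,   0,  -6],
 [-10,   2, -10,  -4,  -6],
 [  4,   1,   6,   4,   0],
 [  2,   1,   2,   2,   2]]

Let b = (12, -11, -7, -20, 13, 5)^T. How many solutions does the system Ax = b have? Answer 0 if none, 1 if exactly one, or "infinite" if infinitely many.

Row reduce the augmented matrix [A | b].
R2 ← R2 + (7/8)·R1: [0, 5/4, -3/4, 3/4, 2, -1/2]
R3 ← R3 + (3/4)·R1: [0, 3/2, 1/2, 3/2, 0, 2]
R4 ← R4 + (5/4)·R1: [0, -1/2, -5/2, -3/2, 4, -5]
R5 ← R5 − (1/2)·R1: [0, 2, 3, 3, -4, 7]
R6 ← R6 − (1/4)·R1: [0, 3/2, 1/2, 3/2, 0, 2]
R3 ← R3 − (6/5)·R2: [0, 0, 7/5, 3/5, -12/5, 13/5]
R4 ← R4 + (2/5)·R2: [0, 0, -14/5, -6/5, 24/5, -26/5]
R5 ← R5 − (8/5)·R2: [0, 0, 21/5, 9/5, -36/5, 39/5]
R6 ← R6 − (6/5)·R2: [0, 0, 7/5, 3/5, -12/5, 13/5]
R4 ← R4 + (2)·R3: [0, 0, 0, 0, 0, 0]
R5 ← R5 − (3)·R3: [0, 0, 0, 0, 0, 0]
R6 ← R6 − R3: [0, 0, 0, 0, 0, 0]
The echelon form has 3 nonzero rows, and every pivot lies in the first 5 columns, so rank(A) = rank([A|b]) = 3.
The system is consistent.
rank = 3 < 5 unknowns, so there are infinitely many solutions.

infinite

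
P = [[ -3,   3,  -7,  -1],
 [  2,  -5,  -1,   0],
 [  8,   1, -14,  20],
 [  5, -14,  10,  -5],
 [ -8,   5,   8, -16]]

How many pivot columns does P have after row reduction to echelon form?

4

Row reduce to echelon form.
R2 ← R2 + (2/3)·R1: [0, -3, -17/3, -2/3]
R3 ← R3 + (8/3)·R1: [0, 9, -98/3, 52/3]
R4 ← R4 + (5/3)·R1: [0, -9, -5/3, -20/3]
R5 ← R5 − (8/3)·R1: [0, -3, 80/3, -40/3]
R3 ← R3 + (3)·R2: [0, 0, -149/3, 46/3]
R4 ← R4 − (3)·R2: [0, 0, 46/3, -14/3]
R5 ← R5 − R2: [0, 0, 97/3, -38/3]
R4 ← R4 + (46/149)·R3: [0, 0, 0, 10/149]
R5 ← R5 + (97/149)·R3: [0, 0, 0, -400/149]
R5 ← R5 + (40)·R4: [0, 0, 0, 0]
Echelon form has 4 nonzero rows, so rank(P) = 4.
Each nonzero row contributes one pivot column: 4 pivot columns.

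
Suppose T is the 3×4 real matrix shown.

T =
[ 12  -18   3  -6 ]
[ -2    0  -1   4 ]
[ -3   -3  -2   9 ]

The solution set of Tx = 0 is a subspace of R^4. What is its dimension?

2

Row reduce to echelon form.
R2 ← R2 + (1/6)·R1: [0, -3, -1/2, 3]
R3 ← R3 + (1/4)·R1: [0, -15/2, -5/4, 15/2]
R3 ← R3 − (5/2)·R2: [0, 0, 0, 0]
2 nonzero rows, so rank(T) = 2.
T has 4 columns; by rank–nullity, nullity = 4 − 2 = 2.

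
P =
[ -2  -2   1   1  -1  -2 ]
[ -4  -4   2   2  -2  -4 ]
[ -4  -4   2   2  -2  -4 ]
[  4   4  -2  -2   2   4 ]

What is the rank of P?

1

Row reduce to echelon form.
R2 ← R2 − (2)·R1: [0, 0, 0, 0, 0, 0]
R3 ← R3 − (2)·R1: [0, 0, 0, 0, 0, 0]
R4 ← R4 + (2)·R1: [0, 0, 0, 0, 0, 0]
Echelon form has 1 nonzero row, so rank(P) = 1.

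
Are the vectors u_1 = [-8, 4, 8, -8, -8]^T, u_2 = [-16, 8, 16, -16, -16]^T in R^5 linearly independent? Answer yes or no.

no

Form the matrix with these vectors as rows and row reduce.
R2 ← R2 − (2)·R1: [0, 0, 0, 0, 0]
1 nonzero row, so the 2 vectors span a space of dimension 1.
Since 1 < 2, the vectors are linearly dependent.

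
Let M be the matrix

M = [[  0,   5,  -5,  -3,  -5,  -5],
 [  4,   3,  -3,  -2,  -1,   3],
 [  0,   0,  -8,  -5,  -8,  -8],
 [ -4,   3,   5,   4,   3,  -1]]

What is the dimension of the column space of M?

Row reduce to echelon form.
Swap R1 ↔ R2
R4 ← R4 + R1: [0, 6, 2, 2, 2, 2]
R4 ← R4 − (6/5)·R2: [0, 0, 8, 28/5, 8, 8]
R4 ← R4 + R3: [0, 0, 0, 3/5, 0, 0]
Echelon form has 4 nonzero rows, so rank(M) = 4.
The column space has dimension equal to the rank: 4.

4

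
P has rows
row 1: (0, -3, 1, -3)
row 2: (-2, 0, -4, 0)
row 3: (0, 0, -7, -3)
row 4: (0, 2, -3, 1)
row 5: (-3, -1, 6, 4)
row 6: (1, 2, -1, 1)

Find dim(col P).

Row reduce to echelon form.
Swap R1 ↔ R2
R5 ← R5 − (3/2)·R1: [0, -1, 12, 4]
R6 ← R6 + (1/2)·R1: [0, 2, -3, 1]
R4 ← R4 + (2/3)·R2: [0, 0, -7/3, -1]
R5 ← R5 − (1/3)·R2: [0, 0, 35/3, 5]
R6 ← R6 + (2/3)·R2: [0, 0, -7/3, -1]
R4 ← R4 − (1/3)·R3: [0, 0, 0, 0]
R5 ← R5 + (5/3)·R3: [0, 0, 0, 0]
R6 ← R6 − (1/3)·R3: [0, 0, 0, 0]
Echelon form has 3 nonzero rows, so rank(P) = 3.
The column space has dimension equal to the rank: 3.

3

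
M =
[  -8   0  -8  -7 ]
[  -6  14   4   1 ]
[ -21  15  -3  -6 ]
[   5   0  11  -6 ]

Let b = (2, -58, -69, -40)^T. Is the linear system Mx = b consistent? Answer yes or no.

Row reduce the augmented matrix [M | b].
R2 ← R2 − (3/4)·R1: [0, 14, 10, 25/4, -119/2]
R3 ← R3 − (21/8)·R1: [0, 15, 18, 99/8, -297/4]
R4 ← R4 + (5/8)·R1: [0, 0, 6, -83/8, -155/4]
R3 ← R3 − (15/14)·R2: [0, 0, 51/7, 159/28, -21/2]
R4 ← R4 − (14/17)·R3: [0, 0, 0, -2047/136, -2047/68]
The echelon form has 4 nonzero rows, and every pivot lies in the first 4 columns, so rank(M) = rank([M|b]) = 4.
The system is consistent.

yes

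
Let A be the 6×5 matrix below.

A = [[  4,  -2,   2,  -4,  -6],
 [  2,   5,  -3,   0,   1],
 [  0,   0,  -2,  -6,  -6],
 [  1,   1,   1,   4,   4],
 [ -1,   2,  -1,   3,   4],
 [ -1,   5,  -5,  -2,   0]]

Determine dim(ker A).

2

Row reduce to echelon form.
R2 ← R2 − (1/2)·R1: [0, 6, -4, 2, 4]
R4 ← R4 − (1/4)·R1: [0, 3/2, 1/2, 5, 11/2]
R5 ← R5 + (1/4)·R1: [0, 3/2, -1/2, 2, 5/2]
R6 ← R6 + (1/4)·R1: [0, 9/2, -9/2, -3, -3/2]
R4 ← R4 − (1/4)·R2: [0, 0, 3/2, 9/2, 9/2]
R5 ← R5 − (1/4)·R2: [0, 0, 1/2, 3/2, 3/2]
R6 ← R6 − (3/4)·R2: [0, 0, -3/2, -9/2, -9/2]
R4 ← R4 + (3/4)·R3: [0, 0, 0, 0, 0]
R5 ← R5 + (1/4)·R3: [0, 0, 0, 0, 0]
R6 ← R6 − (3/4)·R3: [0, 0, 0, 0, 0]
3 nonzero rows, so rank(A) = 3.
A has 5 columns; by rank–nullity, nullity = 5 − 3 = 2.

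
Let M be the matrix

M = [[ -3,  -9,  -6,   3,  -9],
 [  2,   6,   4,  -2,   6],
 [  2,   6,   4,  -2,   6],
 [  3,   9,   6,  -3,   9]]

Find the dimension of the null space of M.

Row reduce to echelon form.
R2 ← R2 + (2/3)·R1: [0, 0, 0, 0, 0]
R3 ← R3 + (2/3)·R1: [0, 0, 0, 0, 0]
R4 ← R4 + R1: [0, 0, 0, 0, 0]
1 nonzero row, so rank(M) = 1.
M has 5 columns; by rank–nullity, nullity = 5 − 1 = 4.

4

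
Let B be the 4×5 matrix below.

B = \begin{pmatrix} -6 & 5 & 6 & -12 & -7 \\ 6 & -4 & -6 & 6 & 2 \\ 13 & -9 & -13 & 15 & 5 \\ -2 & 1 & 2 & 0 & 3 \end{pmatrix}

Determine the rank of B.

Row reduce to echelon form.
R2 ← R2 + R1: [0, 1, 0, -6, -5]
R3 ← R3 + (13/6)·R1: [0, 11/6, 0, -11, -61/6]
R4 ← R4 − (1/3)·R1: [0, -2/3, 0, 4, 16/3]
R3 ← R3 − (11/6)·R2: [0, 0, 0, 0, -1]
R4 ← R4 + (2/3)·R2: [0, 0, 0, 0, 2]
R4 ← R4 + (2)·R3: [0, 0, 0, 0, 0]
Echelon form has 3 nonzero rows, so rank(B) = 3.

3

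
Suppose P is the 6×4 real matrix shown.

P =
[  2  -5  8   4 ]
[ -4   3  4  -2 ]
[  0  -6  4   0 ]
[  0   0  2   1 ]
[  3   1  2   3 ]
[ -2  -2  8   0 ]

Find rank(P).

Row reduce to echelon form.
R2 ← R2 + (2)·R1: [0, -7, 20, 6]
R5 ← R5 − (3/2)·R1: [0, 17/2, -10, -3]
R6 ← R6 + R1: [0, -7, 16, 4]
R3 ← R3 − (6/7)·R2: [0, 0, -92/7, -36/7]
R5 ← R5 + (17/14)·R2: [0, 0, 100/7, 30/7]
R6 ← R6 − R2: [0, 0, -4, -2]
R4 ← R4 + (7/46)·R3: [0, 0, 0, 5/23]
R5 ← R5 + (25/23)·R3: [0, 0, 0, -30/23]
R6 ← R6 − (7/23)·R3: [0, 0, 0, -10/23]
R5 ← R5 + (6)·R4: [0, 0, 0, 0]
R6 ← R6 + (2)·R4: [0, 0, 0, 0]
Echelon form has 4 nonzero rows, so rank(P) = 4.

4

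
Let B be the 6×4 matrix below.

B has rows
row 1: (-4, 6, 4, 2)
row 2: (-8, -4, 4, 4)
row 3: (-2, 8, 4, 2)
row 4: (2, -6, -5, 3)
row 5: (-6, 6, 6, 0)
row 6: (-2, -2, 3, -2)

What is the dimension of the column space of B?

Row reduce to echelon form.
R2 ← R2 − (2)·R1: [0, -16, -4, 0]
R3 ← R3 − (1/2)·R1: [0, 5, 2, 1]
R4 ← R4 + (1/2)·R1: [0, -3, -3, 4]
R5 ← R5 − (3/2)·R1: [0, -3, 0, -3]
R6 ← R6 − (1/2)·R1: [0, -5, 1, -3]
R3 ← R3 + (5/16)·R2: [0, 0, 3/4, 1]
R4 ← R4 − (3/16)·R2: [0, 0, -9/4, 4]
R5 ← R5 − (3/16)·R2: [0, 0, 3/4, -3]
R6 ← R6 − (5/16)·R2: [0, 0, 9/4, -3]
R4 ← R4 + (3)·R3: [0, 0, 0, 7]
R5 ← R5 − R3: [0, 0, 0, -4]
R6 ← R6 − (3)·R3: [0, 0, 0, -6]
R5 ← R5 + (4/7)·R4: [0, 0, 0, 0]
R6 ← R6 + (6/7)·R4: [0, 0, 0, 0]
Echelon form has 4 nonzero rows, so rank(B) = 4.
The column space has dimension equal to the rank: 4.

4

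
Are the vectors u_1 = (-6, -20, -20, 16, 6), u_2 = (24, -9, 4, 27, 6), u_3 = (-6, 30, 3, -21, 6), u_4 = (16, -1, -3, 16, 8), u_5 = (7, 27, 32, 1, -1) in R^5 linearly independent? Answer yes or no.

Form the matrix with these vectors as rows and row reduce.
R2 ← R2 + (4)·R1: [0, -89, -76, 91, 30]
R3 ← R3 − R1: [0, 50, 23, -37, 0]
R4 ← R4 + (8/3)·R1: [0, -163/3, -169/3, 176/3, 24]
R5 ← R5 + (7/6)·R1: [0, 11/3, 26/3, 59/3, 6]
R3 ← R3 + (50/89)·R2: [0, 0, -1753/89, 1257/89, 1500/89]
R4 ← R4 − (163/267)·R2: [0, 0, -2653/267, 277/89, 506/89]
R5 ← R5 + (11/267)·R2: [0, 0, 1478/267, 2084/89, 644/89]
R4 ← R4 − (2653/5259)·R3: [0, 0, 0, -7034/1753, -4938/1753]
R5 ← R5 + (1478/5259)·R3: [0, 0, 0, 48006/1753, 20988/1753]
R5 ← R5 + (24003/3517)·R4: [0, 0, 0, 0, -25506/3517]
5 nonzero rows, so the 5 vectors span a space of dimension 5.
Since 5 = 5, the vectors are linearly independent.

yes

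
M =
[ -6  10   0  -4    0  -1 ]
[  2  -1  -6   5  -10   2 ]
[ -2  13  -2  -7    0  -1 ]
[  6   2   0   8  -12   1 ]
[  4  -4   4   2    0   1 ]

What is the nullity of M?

Row reduce to echelon form.
R2 ← R2 + (1/3)·R1: [0, 7/3, -6, 11/3, -10, 5/3]
R3 ← R3 − (1/3)·R1: [0, 29/3, -2, -17/3, 0, -2/3]
R4 ← R4 + R1: [0, 12, 0, 4, -12, 0]
R5 ← R5 + (2/3)·R1: [0, 8/3, 4, -2/3, 0, 1/3]
R3 ← R3 − (29/7)·R2: [0, 0, 160/7, -146/7, 290/7, -53/7]
R4 ← R4 − (36/7)·R2: [0, 0, 216/7, -104/7, 276/7, -60/7]
R5 ← R5 − (8/7)·R2: [0, 0, 76/7, -34/7, 80/7, -11/7]
R4 ← R4 − (27/20)·R3: [0, 0, 0, 133/10, -33/2, 33/20]
R5 ← R5 − (19/40)·R3: [0, 0, 0, 101/20, -33/4, 81/40]
R5 ← R5 − (101/266)·R4: [0, 0, 0, 0, -264/133, 186/133]
5 nonzero rows, so rank(M) = 5.
M has 6 columns; by rank–nullity, nullity = 6 − 5 = 1.

1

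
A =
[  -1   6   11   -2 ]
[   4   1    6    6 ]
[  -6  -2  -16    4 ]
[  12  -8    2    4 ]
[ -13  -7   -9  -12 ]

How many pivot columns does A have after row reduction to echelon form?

4

Row reduce to echelon form.
R2 ← R2 + (4)·R1: [0, 25, 50, -2]
R3 ← R3 − (6)·R1: [0, -38, -82, 16]
R4 ← R4 + (12)·R1: [0, 64, 134, -20]
R5 ← R5 − (13)·R1: [0, -85, -152, 14]
R3 ← R3 + (38/25)·R2: [0, 0, -6, 324/25]
R4 ← R4 − (64/25)·R2: [0, 0, 6, -372/25]
R5 ← R5 + (17/5)·R2: [0, 0, 18, 36/5]
R4 ← R4 + R3: [0, 0, 0, -48/25]
R5 ← R5 + (3)·R3: [0, 0, 0, 1152/25]
R5 ← R5 + (24)·R4: [0, 0, 0, 0]
Echelon form has 4 nonzero rows, so rank(A) = 4.
Each nonzero row contributes one pivot column: 4 pivot columns.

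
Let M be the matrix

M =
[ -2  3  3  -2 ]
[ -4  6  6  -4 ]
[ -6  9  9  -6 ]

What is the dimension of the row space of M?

1

Row reduce to echelon form.
R2 ← R2 − (2)·R1: [0, 0, 0, 0]
R3 ← R3 − (3)·R1: [0, 0, 0, 0]
Echelon form has 1 nonzero row, so rank(M) = 1.
The row space has dimension equal to the rank: 1.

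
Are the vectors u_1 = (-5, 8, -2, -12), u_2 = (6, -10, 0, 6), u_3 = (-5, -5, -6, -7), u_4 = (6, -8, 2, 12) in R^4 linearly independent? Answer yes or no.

yes

Form the matrix with these vectors as rows and row reduce.
R2 ← R2 + (6/5)·R1: [0, -2/5, -12/5, -42/5]
R3 ← R3 − R1: [0, -13, -4, 5]
R4 ← R4 + (6/5)·R1: [0, 8/5, -2/5, -12/5]
R3 ← R3 − (65/2)·R2: [0, 0, 74, 278]
R4 ← R4 + (4)·R2: [0, 0, -10, -36]
R4 ← R4 + (5/37)·R3: [0, 0, 0, 58/37]
4 nonzero rows, so the 4 vectors span a space of dimension 4.
Since 4 = 4, the vectors are linearly independent.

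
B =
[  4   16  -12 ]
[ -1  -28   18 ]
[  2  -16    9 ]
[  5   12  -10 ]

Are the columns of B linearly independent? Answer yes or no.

Row reduce B to echelon form.
R2 ← R2 + (1/4)·R1: [0, -24, 15]
R3 ← R3 − (1/2)·R1: [0, -24, 15]
R4 ← R4 − (5/4)·R1: [0, -8, 5]
R3 ← R3 − R2: [0, 0, 0]
R4 ← R4 − (1/3)·R2: [0, 0, 0]
2 pivots among 3 columns.
Only 2 < 3 pivot columns, so the columns are linearly dependent.

no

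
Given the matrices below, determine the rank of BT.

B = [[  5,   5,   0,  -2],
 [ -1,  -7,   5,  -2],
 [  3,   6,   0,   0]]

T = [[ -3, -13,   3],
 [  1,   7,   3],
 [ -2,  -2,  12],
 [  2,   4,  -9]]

First compute BT:
[[-14, -38,  48],
 [-18, -54,  54],
 [ -3,   3,  27]]
Now row reduce the product.
R2 ← R2 − (9/7)·R1: [0, -36/7, -54/7]
R3 ← R3 − (3/14)·R1: [0, 78/7, 117/7]
R3 ← R3 + (13/6)·R2: [0, 0, 0]
2 nonzero rows, so rank(BT) = 2.

2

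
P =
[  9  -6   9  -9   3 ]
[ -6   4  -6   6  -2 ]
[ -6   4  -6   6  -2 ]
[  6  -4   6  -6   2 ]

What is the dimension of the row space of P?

Row reduce to echelon form.
R2 ← R2 + (2/3)·R1: [0, 0, 0, 0, 0]
R3 ← R3 + (2/3)·R1: [0, 0, 0, 0, 0]
R4 ← R4 − (2/3)·R1: [0, 0, 0, 0, 0]
Echelon form has 1 nonzero row, so rank(P) = 1.
The row space has dimension equal to the rank: 1.

1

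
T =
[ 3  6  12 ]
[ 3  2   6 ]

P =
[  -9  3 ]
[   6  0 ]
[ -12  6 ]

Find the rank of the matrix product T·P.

2

First compute TP:
[[-135,  81],
 [-87,  45]]
Now row reduce the product.
R2 ← R2 − (29/45)·R1: [0, -36/5]
2 nonzero rows, so rank(TP) = 2.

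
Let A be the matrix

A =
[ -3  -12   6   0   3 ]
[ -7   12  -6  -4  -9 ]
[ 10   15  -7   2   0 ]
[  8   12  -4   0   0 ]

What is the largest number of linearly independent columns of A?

Row reduce to echelon form.
R2 ← R2 − (7/3)·R1: [0, 40, -20, -4, -16]
R3 ← R3 + (10/3)·R1: [0, -25, 13, 2, 10]
R4 ← R4 + (8/3)·R1: [0, -20, 12, 0, 8]
R3 ← R3 + (5/8)·R2: [0, 0, 1/2, -1/2, 0]
R4 ← R4 + (1/2)·R2: [0, 0, 2, -2, 0]
R4 ← R4 − (4)·R3: [0, 0, 0, 0, 0]
Echelon form has 3 nonzero rows, so rank(A) = 3.
The rank gives the maximum number of linearly independent columns: 3.

3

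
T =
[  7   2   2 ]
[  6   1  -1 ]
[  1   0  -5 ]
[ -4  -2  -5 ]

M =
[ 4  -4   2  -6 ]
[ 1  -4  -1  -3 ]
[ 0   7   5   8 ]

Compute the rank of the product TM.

3

First compute TM:
[[ 30, -22,  22, -32],
 [ 25, -35,   6, -47],
 [  4, -39, -23, -46],
 [-18, -11, -31, -10]]
Now row reduce the product.
R2 ← R2 − (5/6)·R1: [0, -50/3, -37/3, -61/3]
R3 ← R3 − (2/15)·R1: [0, -541/15, -389/15, -626/15]
R4 ← R4 + (3/5)·R1: [0, -121/5, -89/5, -146/5]
R3 ← R3 − (541/250)·R2: [0, 0, 189/250, 567/250]
R4 ← R4 − (363/250)·R2: [0, 0, 27/250, 81/250]
R4 ← R4 − (1/7)·R3: [0, 0, 0, 0]
3 nonzero rows, so rank(TM) = 3.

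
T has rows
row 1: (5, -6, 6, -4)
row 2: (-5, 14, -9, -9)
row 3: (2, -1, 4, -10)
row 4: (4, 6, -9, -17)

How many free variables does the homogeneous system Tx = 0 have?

Row reduce to echelon form.
R2 ← R2 + R1: [0, 8, -3, -13]
R3 ← R3 − (2/5)·R1: [0, 7/5, 8/5, -42/5]
R4 ← R4 − (4/5)·R1: [0, 54/5, -69/5, -69/5]
R3 ← R3 − (7/40)·R2: [0, 0, 17/8, -49/8]
R4 ← R4 − (27/20)·R2: [0, 0, -39/4, 15/4]
R4 ← R4 + (78/17)·R3: [0, 0, 0, -414/17]
4 nonzero rows, so rank(T) = 4.
T has 4 columns; by rank–nullity, nullity = 4 − 4 = 0.

0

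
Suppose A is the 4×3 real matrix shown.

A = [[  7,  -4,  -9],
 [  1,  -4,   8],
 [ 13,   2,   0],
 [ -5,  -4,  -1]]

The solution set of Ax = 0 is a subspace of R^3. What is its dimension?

Row reduce to echelon form.
R2 ← R2 − (1/7)·R1: [0, -24/7, 65/7]
R3 ← R3 − (13/7)·R1: [0, 66/7, 117/7]
R4 ← R4 + (5/7)·R1: [0, -48/7, -52/7]
R3 ← R3 + (11/4)·R2: [0, 0, 169/4]
R4 ← R4 − (2)·R2: [0, 0, -26]
R4 ← R4 + (8/13)·R3: [0, 0, 0]
3 nonzero rows, so rank(A) = 3.
A has 3 columns; by rank–nullity, nullity = 3 − 3 = 0.

0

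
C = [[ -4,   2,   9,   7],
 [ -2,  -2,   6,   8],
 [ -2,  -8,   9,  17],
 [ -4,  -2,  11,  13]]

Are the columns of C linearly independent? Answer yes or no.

Row reduce C to echelon form.
R2 ← R2 − (1/2)·R1: [0, -3, 3/2, 9/2]
R3 ← R3 − (1/2)·R1: [0, -9, 9/2, 27/2]
R4 ← R4 − R1: [0, -4, 2, 6]
R3 ← R3 − (3)·R2: [0, 0, 0, 0]
R4 ← R4 − (4/3)·R2: [0, 0, 0, 0]
2 pivots among 4 columns.
Only 2 < 4 pivot columns, so the columns are linearly dependent.

no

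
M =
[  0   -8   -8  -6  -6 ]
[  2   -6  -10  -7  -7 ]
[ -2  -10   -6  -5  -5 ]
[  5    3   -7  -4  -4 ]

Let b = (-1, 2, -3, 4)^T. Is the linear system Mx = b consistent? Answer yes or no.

no

Row reduce the augmented matrix [M | b].
Swap R1 ↔ R2
R3 ← R3 + R1: [0, -16, -16, -12, -12, -1]
R4 ← R4 − (5/2)·R1: [0, 18, 18, 27/2, 27/2, -1]
R3 ← R3 − (2)·R2: [0, 0, 0, 0, 0, 1]
R4 ← R4 + (9/4)·R2: [0, 0, 0, 0, 0, -13/4]
R4 ← R4 + (13/4)·R3: [0, 0, 0, 0, 0, 0]
The echelon form has 3 nonzero rows; the last pivot sits in the augmented column, so rank(M) = 2 but rank([M|b]) = 3.
Since the ranks differ, the system is inconsistent.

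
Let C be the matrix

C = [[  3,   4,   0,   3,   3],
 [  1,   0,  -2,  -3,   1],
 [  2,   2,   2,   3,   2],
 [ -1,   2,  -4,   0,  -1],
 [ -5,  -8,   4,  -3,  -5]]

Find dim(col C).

Row reduce to echelon form.
R2 ← R2 − (1/3)·R1: [0, -4/3, -2, -4, 0]
R3 ← R3 − (2/3)·R1: [0, -2/3, 2, 1, 0]
R4 ← R4 + (1/3)·R1: [0, 10/3, -4, 1, 0]
R5 ← R5 + (5/3)·R1: [0, -4/3, 4, 2, 0]
R3 ← R3 − (1/2)·R2: [0, 0, 3, 3, 0]
R4 ← R4 + (5/2)·R2: [0, 0, -9, -9, 0]
R5 ← R5 − R2: [0, 0, 6, 6, 0]
R4 ← R4 + (3)·R3: [0, 0, 0, 0, 0]
R5 ← R5 − (2)·R3: [0, 0, 0, 0, 0]
Echelon form has 3 nonzero rows, so rank(C) = 3.
The column space has dimension equal to the rank: 3.

3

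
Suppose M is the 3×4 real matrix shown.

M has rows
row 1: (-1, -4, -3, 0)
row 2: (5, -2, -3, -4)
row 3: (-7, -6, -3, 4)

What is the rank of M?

Row reduce to echelon form.
R2 ← R2 + (5)·R1: [0, -22, -18, -4]
R3 ← R3 − (7)·R1: [0, 22, 18, 4]
R3 ← R3 + R2: [0, 0, 0, 0]
Echelon form has 2 nonzero rows, so rank(M) = 2.

2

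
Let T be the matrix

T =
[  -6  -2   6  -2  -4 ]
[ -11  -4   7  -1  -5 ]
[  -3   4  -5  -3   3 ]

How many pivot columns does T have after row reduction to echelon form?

Row reduce to echelon form.
R2 ← R2 − (11/6)·R1: [0, -1/3, -4, 8/3, 7/3]
R3 ← R3 − (1/2)·R1: [0, 5, -8, -2, 5]
R3 ← R3 + (15)·R2: [0, 0, -68, 38, 40]
Echelon form has 3 nonzero rows, so rank(T) = 3.
Each nonzero row contributes one pivot column: 3 pivot columns.

3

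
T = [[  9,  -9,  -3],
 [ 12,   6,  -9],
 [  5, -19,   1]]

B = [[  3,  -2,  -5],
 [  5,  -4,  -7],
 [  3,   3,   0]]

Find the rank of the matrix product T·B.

3

First compute TB:
[[-27,   9,  18],
 [ 39, -75, -102],
 [-77,  69, 108]]
Now row reduce the product.
R2 ← R2 + (13/9)·R1: [0, -62, -76]
R3 ← R3 − (77/27)·R1: [0, 130/3, 170/3]
R3 ← R3 + (65/93)·R2: [0, 0, 110/31]
3 nonzero rows, so rank(TB) = 3.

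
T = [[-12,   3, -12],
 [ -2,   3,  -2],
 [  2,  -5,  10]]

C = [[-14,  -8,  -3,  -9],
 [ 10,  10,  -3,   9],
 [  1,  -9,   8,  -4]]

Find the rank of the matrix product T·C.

3

First compute TC:
[[186, 234, -69, 183],
 [ 56,  64, -19,  53],
 [-68, -156,  89, -103]]
Now row reduce the product.
R2 ← R2 − (28/93)·R1: [0, -200/31, 55/31, -65/31]
R3 ← R3 + (34/93)·R1: [0, -2184/31, 1977/31, -1119/31]
R3 ← R3 − (273/25)·R2: [0, 0, 222/5, -66/5]
3 nonzero rows, so rank(TC) = 3.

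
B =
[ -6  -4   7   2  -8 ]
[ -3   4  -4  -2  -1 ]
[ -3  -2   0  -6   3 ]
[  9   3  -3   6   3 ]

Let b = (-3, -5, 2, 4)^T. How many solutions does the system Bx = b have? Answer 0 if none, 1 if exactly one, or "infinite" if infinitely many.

0

Row reduce the augmented matrix [B | b].
R2 ← R2 − (1/2)·R1: [0, 6, -15/2, -3, 3, -7/2]
R3 ← R3 − (1/2)·R1: [0, 0, -7/2, -7, 7, 7/2]
R4 ← R4 + (3/2)·R1: [0, -3, 15/2, 9, -9, -1/2]
R4 ← R4 + (1/2)·R2: [0, 0, 15/4, 15/2, -15/2, -9/4]
R4 ← R4 + (15/14)·R3: [0, 0, 0, 0, 0, 3/2]
The echelon form has 4 nonzero rows; the last pivot sits in the augmented column, so rank(B) = 3 but rank([B|b]) = 4.
Since the ranks differ, the system is inconsistent.
It has no solutions.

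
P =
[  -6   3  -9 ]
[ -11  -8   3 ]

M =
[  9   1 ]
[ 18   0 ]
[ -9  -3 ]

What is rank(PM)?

2

First compute PM:
[[ 81,  21],
 [-270, -20]]
Now row reduce the product.
R2 ← R2 + (10/3)·R1: [0, 50]
2 nonzero rows, so rank(PM) = 2.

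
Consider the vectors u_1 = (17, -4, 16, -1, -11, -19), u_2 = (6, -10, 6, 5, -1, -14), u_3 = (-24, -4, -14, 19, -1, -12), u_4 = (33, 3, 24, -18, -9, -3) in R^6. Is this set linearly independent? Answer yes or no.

no

Form the matrix with these vectors as rows and row reduce.
R2 ← R2 − (6/17)·R1: [0, -146/17, 6/17, 91/17, 49/17, -124/17]
R3 ← R3 + (24/17)·R1: [0, -164/17, 146/17, 299/17, -281/17, -660/17]
R4 ← R4 − (33/17)·R1: [0, 183/17, -120/17, -273/17, 210/17, 576/17]
R3 ← R3 − (82/73)·R2: [0, 0, 598/73, 845/73, -1443/73, -2236/73]
R4 ← R4 + (183/146)·R2: [0, 0, -483/73, -1365/146, 2331/146, 1806/73]
R4 ← R4 + (21/26)·R3: [0, 0, 0, 0, 0, 0]
3 nonzero rows, so the 4 vectors span a space of dimension 3.
Since 3 < 4, the vectors are linearly dependent.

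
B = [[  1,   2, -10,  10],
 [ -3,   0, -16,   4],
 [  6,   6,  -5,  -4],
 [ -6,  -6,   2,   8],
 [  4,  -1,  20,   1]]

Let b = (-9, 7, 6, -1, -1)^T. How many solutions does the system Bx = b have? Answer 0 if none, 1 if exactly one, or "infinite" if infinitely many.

Row reduce the augmented matrix [B | b].
R2 ← R2 + (3)·R1: [0, 6, -46, 34, -20]
R3 ← R3 − (6)·R1: [0, -6, 55, -64, 60]
R4 ← R4 + (6)·R1: [0, 6, -58, 68, -55]
R5 ← R5 − (4)·R1: [0, -9, 60, -39, 35]
R3 ← R3 + R2: [0, 0, 9, -30, 40]
R4 ← R4 − R2: [0, 0, -12, 34, -35]
R5 ← R5 + (3/2)·R2: [0, 0, -9, 12, 5]
R4 ← R4 + (4/3)·R3: [0, 0, 0, -6, 55/3]
R5 ← R5 + R3: [0, 0, 0, -18, 45]
R5 ← R5 − (3)·R4: [0, 0, 0, 0, -10]
The echelon form has 5 nonzero rows; the last pivot sits in the augmented column, so rank(B) = 4 but rank([B|b]) = 5.
Since the ranks differ, the system is inconsistent.
It has no solutions.

0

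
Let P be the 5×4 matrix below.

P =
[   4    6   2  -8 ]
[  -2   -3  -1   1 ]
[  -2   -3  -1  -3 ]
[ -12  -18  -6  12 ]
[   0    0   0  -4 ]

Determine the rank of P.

2

Row reduce to echelon form.
R2 ← R2 + (1/2)·R1: [0, 0, 0, -3]
R3 ← R3 + (1/2)·R1: [0, 0, 0, -7]
R4 ← R4 + (3)·R1: [0, 0, 0, -12]
R3 ← R3 − (7/3)·R2: [0, 0, 0, 0]
R4 ← R4 − (4)·R2: [0, 0, 0, 0]
R5 ← R5 − (4/3)·R2: [0, 0, 0, 0]
Echelon form has 2 nonzero rows, so rank(P) = 2.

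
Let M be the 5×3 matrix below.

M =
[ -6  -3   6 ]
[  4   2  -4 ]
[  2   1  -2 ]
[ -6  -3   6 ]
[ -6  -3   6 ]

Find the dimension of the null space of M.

2

Row reduce to echelon form.
R2 ← R2 + (2/3)·R1: [0, 0, 0]
R3 ← R3 + (1/3)·R1: [0, 0, 0]
R4 ← R4 − R1: [0, 0, 0]
R5 ← R5 − R1: [0, 0, 0]
1 nonzero row, so rank(M) = 1.
M has 3 columns; by rank–nullity, nullity = 3 − 1 = 2.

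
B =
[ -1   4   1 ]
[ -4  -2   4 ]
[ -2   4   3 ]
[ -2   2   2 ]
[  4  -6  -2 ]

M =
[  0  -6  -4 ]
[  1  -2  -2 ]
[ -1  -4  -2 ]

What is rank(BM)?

2

First compute BM:
[[  3,  -6,  -6],
 [ -6,  12,  12],
 [  1,  -8,  -6],
 [  0,   0,   0],
 [ -4,  -4,   0]]
Now row reduce the product.
R2 ← R2 + (2)·R1: [0, 0, 0]
R3 ← R3 − (1/3)·R1: [0, -6, -4]
R5 ← R5 + (4/3)·R1: [0, -12, -8]
Swap R2 ↔ R3
R5 ← R5 − (2)·R2: [0, 0, 0]
2 nonzero rows, so rank(BM) = 2.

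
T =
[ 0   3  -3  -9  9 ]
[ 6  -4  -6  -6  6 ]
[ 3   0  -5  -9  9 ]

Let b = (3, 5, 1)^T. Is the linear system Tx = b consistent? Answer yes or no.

no

Row reduce the augmented matrix [T | b].
Swap R1 ↔ R2
R3 ← R3 − (1/2)·R1: [0, 2, -2, -6, 6, -3/2]
R3 ← R3 − (2/3)·R2: [0, 0, 0, 0, 0, -7/2]
The echelon form has 3 nonzero rows; the last pivot sits in the augmented column, so rank(T) = 2 but rank([T|b]) = 3.
Since the ranks differ, the system is inconsistent.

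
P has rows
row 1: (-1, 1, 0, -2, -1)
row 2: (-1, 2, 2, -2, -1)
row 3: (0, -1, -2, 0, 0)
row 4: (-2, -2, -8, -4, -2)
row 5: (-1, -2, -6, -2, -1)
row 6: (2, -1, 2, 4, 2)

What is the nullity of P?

3

Row reduce to echelon form.
R2 ← R2 − R1: [0, 1, 2, 0, 0]
R4 ← R4 − (2)·R1: [0, -4, -8, 0, 0]
R5 ← R5 − R1: [0, -3, -6, 0, 0]
R6 ← R6 + (2)·R1: [0, 1, 2, 0, 0]
R3 ← R3 + R2: [0, 0, 0, 0, 0]
R4 ← R4 + (4)·R2: [0, 0, 0, 0, 0]
R5 ← R5 + (3)·R2: [0, 0, 0, 0, 0]
R6 ← R6 − R2: [0, 0, 0, 0, 0]
2 nonzero rows, so rank(P) = 2.
P has 5 columns; by rank–nullity, nullity = 5 − 2 = 3.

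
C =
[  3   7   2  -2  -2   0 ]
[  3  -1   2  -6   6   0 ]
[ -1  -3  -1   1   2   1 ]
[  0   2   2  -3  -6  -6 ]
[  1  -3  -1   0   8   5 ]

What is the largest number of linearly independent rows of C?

3

Row reduce to echelon form.
R2 ← R2 − R1: [0, -8, 0, -4, 8, 0]
R3 ← R3 + (1/3)·R1: [0, -2/3, -1/3, 1/3, 4/3, 1]
R5 ← R5 − (1/3)·R1: [0, -16/3, -5/3, 2/3, 26/3, 5]
R3 ← R3 − (1/12)·R2: [0, 0, -1/3, 2/3, 2/3, 1]
R4 ← R4 + (1/4)·R2: [0, 0, 2, -4, -4, -6]
R5 ← R5 − (2/3)·R2: [0, 0, -5/3, 10/3, 10/3, 5]
R4 ← R4 + (6)·R3: [0, 0, 0, 0, 0, 0]
R5 ← R5 − (5)·R3: [0, 0, 0, 0, 0, 0]
Echelon form has 3 nonzero rows, so rank(C) = 3.
The rank gives the maximum number of linearly independent rows: 3.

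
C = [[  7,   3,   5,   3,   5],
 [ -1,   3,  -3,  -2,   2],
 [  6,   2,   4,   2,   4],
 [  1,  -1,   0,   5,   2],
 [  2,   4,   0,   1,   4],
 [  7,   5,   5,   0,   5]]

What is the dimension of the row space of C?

4

Row reduce to echelon form.
R2 ← R2 + (1/7)·R1: [0, 24/7, -16/7, -11/7, 19/7]
R3 ← R3 − (6/7)·R1: [0, -4/7, -2/7, -4/7, -2/7]
R4 ← R4 − (1/7)·R1: [0, -10/7, -5/7, 32/7, 9/7]
R5 ← R5 − (2/7)·R1: [0, 22/7, -10/7, 1/7, 18/7]
R6 ← R6 − R1: [0, 2, 0, -3, 0]
R3 ← R3 + (1/6)·R2: [0, 0, -2/3, -5/6, 1/6]
R4 ← R4 + (5/12)·R2: [0, 0, -5/3, 47/12, 29/12]
R5 ← R5 − (11/12)·R2: [0, 0, 2/3, 19/12, 1/12]
R6 ← R6 − (7/12)·R2: [0, 0, 4/3, -25/12, -19/12]
R4 ← R4 − (5/2)·R3: [0, 0, 0, 6, 2]
R5 ← R5 + R3: [0, 0, 0, 3/4, 1/4]
R6 ← R6 + (2)·R3: [0, 0, 0, -15/4, -5/4]
R5 ← R5 − (1/8)·R4: [0, 0, 0, 0, 0]
R6 ← R6 + (5/8)·R4: [0, 0, 0, 0, 0]
Echelon form has 4 nonzero rows, so rank(C) = 4.
The row space has dimension equal to the rank: 4.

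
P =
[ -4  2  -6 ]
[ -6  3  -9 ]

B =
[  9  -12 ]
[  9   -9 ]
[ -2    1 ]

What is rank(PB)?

First compute PB:
[[ -6,  24],
 [ -9,  36]]
Now row reduce the product.
R2 ← R2 − (3/2)·R1: [0, 0]
1 nonzero row, so rank(PB) = 1.

1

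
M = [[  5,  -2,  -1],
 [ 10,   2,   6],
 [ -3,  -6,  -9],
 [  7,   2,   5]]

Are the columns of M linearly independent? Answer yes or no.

no

Row reduce M to echelon form.
R2 ← R2 − (2)·R1: [0, 6, 8]
R3 ← R3 + (3/5)·R1: [0, -36/5, -48/5]
R4 ← R4 − (7/5)·R1: [0, 24/5, 32/5]
R3 ← R3 + (6/5)·R2: [0, 0, 0]
R4 ← R4 − (4/5)·R2: [0, 0, 0]
2 pivots among 3 columns.
Only 2 < 3 pivot columns, so the columns are linearly dependent.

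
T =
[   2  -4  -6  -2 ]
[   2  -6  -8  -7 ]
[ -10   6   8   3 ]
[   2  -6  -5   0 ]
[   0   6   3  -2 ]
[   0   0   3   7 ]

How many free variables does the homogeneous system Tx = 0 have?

0

Row reduce to echelon form.
R2 ← R2 − R1: [0, -2, -2, -5]
R3 ← R3 + (5)·R1: [0, -14, -22, -7]
R4 ← R4 − R1: [0, -2, 1, 2]
R3 ← R3 − (7)·R2: [0, 0, -8, 28]
R4 ← R4 − R2: [0, 0, 3, 7]
R5 ← R5 + (3)·R2: [0, 0, -3, -17]
R4 ← R4 + (3/8)·R3: [0, 0, 0, 35/2]
R5 ← R5 − (3/8)·R3: [0, 0, 0, -55/2]
R6 ← R6 + (3/8)·R3: [0, 0, 0, 35/2]
R5 ← R5 + (11/7)·R4: [0, 0, 0, 0]
R6 ← R6 − R4: [0, 0, 0, 0]
4 nonzero rows, so rank(T) = 4.
T has 4 columns; by rank–nullity, nullity = 4 − 4 = 0.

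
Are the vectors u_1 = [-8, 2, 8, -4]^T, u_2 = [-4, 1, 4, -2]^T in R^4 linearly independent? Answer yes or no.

Form the matrix with these vectors as rows and row reduce.
R2 ← R2 − (1/2)·R1: [0, 0, 0, 0]
1 nonzero row, so the 2 vectors span a space of dimension 1.
Since 1 < 2, the vectors are linearly dependent.

no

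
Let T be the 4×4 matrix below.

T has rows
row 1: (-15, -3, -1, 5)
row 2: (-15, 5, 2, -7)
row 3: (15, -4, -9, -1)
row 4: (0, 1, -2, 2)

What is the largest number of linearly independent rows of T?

Row reduce to echelon form.
R2 ← R2 − R1: [0, 8, 3, -12]
R3 ← R3 + R1: [0, -7, -10, 4]
R3 ← R3 + (7/8)·R2: [0, 0, -59/8, -13/2]
R4 ← R4 − (1/8)·R2: [0, 0, -19/8, 7/2]
R4 ← R4 − (19/59)·R3: [0, 0, 0, 330/59]
Echelon form has 4 nonzero rows, so rank(T) = 4.
The rank gives the maximum number of linearly independent rows: 4.

4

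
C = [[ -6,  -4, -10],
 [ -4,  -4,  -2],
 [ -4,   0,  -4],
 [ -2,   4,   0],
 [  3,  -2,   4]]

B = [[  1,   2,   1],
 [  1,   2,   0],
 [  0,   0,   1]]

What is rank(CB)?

2

First compute CB:
[[-10, -20, -16],
 [ -8, -16,  -6],
 [ -4,  -8,  -8],
 [  2,   4,  -2],
 [  1,   2,   7]]
Now row reduce the product.
R2 ← R2 − (4/5)·R1: [0, 0, 34/5]
R3 ← R3 − (2/5)·R1: [0, 0, -8/5]
R4 ← R4 + (1/5)·R1: [0, 0, -26/5]
R5 ← R5 + (1/10)·R1: [0, 0, 27/5]
R3 ← R3 + (4/17)·R2: [0, 0, 0]
R4 ← R4 + (13/17)·R2: [0, 0, 0]
R5 ← R5 − (27/34)·R2: [0, 0, 0]
2 nonzero rows, so rank(CB) = 2.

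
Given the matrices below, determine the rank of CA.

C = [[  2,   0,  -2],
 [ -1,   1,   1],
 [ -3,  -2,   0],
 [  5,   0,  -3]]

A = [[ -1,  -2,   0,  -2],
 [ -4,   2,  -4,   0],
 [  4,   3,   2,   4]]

2

First compute CA:
[[-10, -10,  -4, -12],
 [  1,   7,  -2,   6],
 [ 11,   2,   8,   6],
 [-17, -19,  -6, -22]]
Now row reduce the product.
R2 ← R2 + (1/10)·R1: [0, 6, -12/5, 24/5]
R3 ← R3 + (11/10)·R1: [0, -9, 18/5, -36/5]
R4 ← R4 − (17/10)·R1: [0, -2, 4/5, -8/5]
R3 ← R3 + (3/2)·R2: [0, 0, 0, 0]
R4 ← R4 + (1/3)·R2: [0, 0, 0, 0]
2 nonzero rows, so rank(CA) = 2.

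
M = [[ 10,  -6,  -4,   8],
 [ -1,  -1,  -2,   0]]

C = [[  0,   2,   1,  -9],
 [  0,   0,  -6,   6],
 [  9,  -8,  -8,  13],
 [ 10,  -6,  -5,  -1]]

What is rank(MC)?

First compute MC:
[[ 44,   4,  38, -186],
 [-18,  14,  21, -23]]
Now row reduce the product.
R2 ← R2 + (9/22)·R1: [0, 172/11, 402/11, -1090/11]
2 nonzero rows, so rank(MC) = 2.

2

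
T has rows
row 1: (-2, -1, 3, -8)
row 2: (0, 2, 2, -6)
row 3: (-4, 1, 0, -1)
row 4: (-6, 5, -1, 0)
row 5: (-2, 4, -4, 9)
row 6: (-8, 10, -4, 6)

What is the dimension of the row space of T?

3

Row reduce to echelon form.
R3 ← R3 − (2)·R1: [0, 3, -6, 15]
R4 ← R4 − (3)·R1: [0, 8, -10, 24]
R5 ← R5 − R1: [0, 5, -7, 17]
R6 ← R6 − (4)·R1: [0, 14, -16, 38]
R3 ← R3 − (3/2)·R2: [0, 0, -9, 24]
R4 ← R4 − (4)·R2: [0, 0, -18, 48]
R5 ← R5 − (5/2)·R2: [0, 0, -12, 32]
R6 ← R6 − (7)·R2: [0, 0, -30, 80]
R4 ← R4 − (2)·R3: [0, 0, 0, 0]
R5 ← R5 − (4/3)·R3: [0, 0, 0, 0]
R6 ← R6 − (10/3)·R3: [0, 0, 0, 0]
Echelon form has 3 nonzero rows, so rank(T) = 3.
The row space has dimension equal to the rank: 3.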